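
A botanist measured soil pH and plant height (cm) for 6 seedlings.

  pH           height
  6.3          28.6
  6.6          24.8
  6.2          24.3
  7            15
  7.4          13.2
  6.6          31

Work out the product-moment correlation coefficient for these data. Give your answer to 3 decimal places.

-0.812

n = 6, Σx = 40.1, Σy = 136.9, Σx² = 269.01, Σy² = 3383.73, Σxy = 901.8
nΣxy − ΣxΣy = 5410.8 − 5489.69 = -78.89
nΣx² − (Σx)² = 1614.06 − 1608.01 = 6.05; nΣy² − (Σy)² = 20302.38 − 18741.61 = 1560.77
r = -78.89 / √(6.05 × 1560.77) = -78.89 / 97.1733 ≈ -0.812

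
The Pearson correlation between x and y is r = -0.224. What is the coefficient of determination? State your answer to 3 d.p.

0.050

r² = (-0.224)² = 0.050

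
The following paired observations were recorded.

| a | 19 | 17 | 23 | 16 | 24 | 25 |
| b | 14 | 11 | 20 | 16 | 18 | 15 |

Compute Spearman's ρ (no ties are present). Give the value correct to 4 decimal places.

0.3143

Rank a: 3, 2, 4, 1, 5, 6
Rank b: 2, 1, 6, 4, 5, 3
d = rank(a) − rank(b): 1, 1, -2, -3, 0, 3; Σd² = 24
ρ = 1 − 6Σd² / [n(n²−1)] = 1 − 6×24 / (6×35) = 1 − 144/210 ≈ 0.3143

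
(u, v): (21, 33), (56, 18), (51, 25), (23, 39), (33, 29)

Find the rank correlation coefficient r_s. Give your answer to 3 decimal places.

-0.900

Rank u: 1, 5, 4, 2, 3
Rank v: 4, 1, 2, 5, 3
d = rank(u) − rank(v): -3, 4, 2, -3, 0; Σd² = 38
ρ = 1 − 6Σd² / [n(n²−1)] = 1 − 6×38 / (5×24) = 1 − 228/120 ≈ -0.900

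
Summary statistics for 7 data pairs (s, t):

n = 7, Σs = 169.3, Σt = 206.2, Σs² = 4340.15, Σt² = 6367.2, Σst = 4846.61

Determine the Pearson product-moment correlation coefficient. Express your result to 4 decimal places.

-0.5237

r = (nΣst − ΣsΣt) / √[(nΣs² − (Σs)²)(nΣt² − (Σt)²)]
Numerator: 7×4846.61 − 169.3×206.2 = -983.39
Denominator: √[(30381.05 − 28662.49)(44570.4 − 42518.44)] = √[1718.56 × 2051.96] = 1877.8755
r = -983.39 / 1877.8755 ≈ -0.5237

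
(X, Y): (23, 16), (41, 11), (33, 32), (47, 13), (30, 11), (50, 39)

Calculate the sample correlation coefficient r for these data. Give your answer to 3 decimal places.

0.335

n = 6, ΣX = 224, ΣY = 122, ΣX² = 8908, ΣY² = 3212, ΣXY = 4766
nΣXY − ΣXΣY = 28596 − 27328 = 1268
nΣX² − (ΣX)² = 53448 − 50176 = 3272; nΣY² − (ΣY)² = 19272 − 14884 = 4388
r = 1268 / √(3272 × 4388) = 1268 / 3789.1339 ≈ 0.335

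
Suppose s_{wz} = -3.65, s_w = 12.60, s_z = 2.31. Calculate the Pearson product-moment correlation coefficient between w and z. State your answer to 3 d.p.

r = Cov(w,z) / (s_w · s_z) = -3.65 / (12.60 × 2.31)
  = -3.65 / 29.1060 ≈ -0.125

-0.125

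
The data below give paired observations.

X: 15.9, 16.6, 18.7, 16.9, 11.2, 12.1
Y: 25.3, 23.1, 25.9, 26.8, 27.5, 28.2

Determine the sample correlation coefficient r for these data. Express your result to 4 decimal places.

-0.6132

n = 6, ΣX = 91.4, ΣY = 156.8, ΣX² = 1435.52, ΣY² = 4114.24, ΣXY = 2372.2
nΣXY − ΣXΣY = 14233.2 − 14331.52 = -98.32
nΣX² − (ΣX)² = 8613.12 − 8353.96 = 259.16; nΣY² − (ΣY)² = 24685.44 − 24586.24 = 99.2
r = -98.32 / √(259.16 × 99.2) = -98.32 / 160.3392 ≈ -0.6132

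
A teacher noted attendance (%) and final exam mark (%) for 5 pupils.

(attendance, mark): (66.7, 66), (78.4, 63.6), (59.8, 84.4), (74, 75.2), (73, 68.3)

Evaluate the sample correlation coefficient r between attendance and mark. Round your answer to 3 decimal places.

-0.717

n = 5, Σx = 351.9, Σy = 357.5, Σx² = 24976.49, Σy² = 25844.25, Σxy = 24986.26
nΣxy − ΣxΣy = 124931.3 − 125804.25 = -872.95
nΣx² − (Σx)² = 124882.45 − 123833.61 = 1048.84; nΣy² − (Σy)² = 129221.25 − 127806.25 = 1415
r = -872.95 / √(1048.84 × 1415) = -872.95 / 1218.2400 ≈ -0.717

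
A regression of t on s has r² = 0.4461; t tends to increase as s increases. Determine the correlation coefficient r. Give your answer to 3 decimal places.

|r| = √0.4461 = 0.668
The association is positive, so r = 0.668.

0.668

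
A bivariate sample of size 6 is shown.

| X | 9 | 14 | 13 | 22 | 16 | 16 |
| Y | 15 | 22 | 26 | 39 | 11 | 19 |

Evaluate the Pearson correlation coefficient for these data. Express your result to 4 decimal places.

n = 6, ΣX = 90, ΣY = 132, ΣX² = 1442, ΣY² = 3388, ΣXY = 2119
nΣXY − ΣXΣY = 12714 − 11880 = 834
nΣX² − (ΣX)² = 8652 − 8100 = 552; nΣY² − (ΣY)² = 20328 − 17424 = 2904
r = 834 / √(552 × 2904) = 834 / 1266.0995 ≈ 0.6587

0.6587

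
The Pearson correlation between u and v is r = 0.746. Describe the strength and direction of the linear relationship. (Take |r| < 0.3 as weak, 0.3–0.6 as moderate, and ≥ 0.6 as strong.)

strong positive

r = 0.746 > 0 so the relationship is positive.
|r| = 0.746, which falls in the strong range.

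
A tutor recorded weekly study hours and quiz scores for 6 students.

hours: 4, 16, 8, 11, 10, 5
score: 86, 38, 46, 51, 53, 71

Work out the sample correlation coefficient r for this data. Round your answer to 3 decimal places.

n = 6, Σx = 54, Σy = 345, Σx² = 582, Σy² = 21407, Σxy = 2766
nΣxy − ΣxΣy = 16596 − 18630 = -2034
nΣx² − (Σx)² = 3492 − 2916 = 576; nΣy² − (Σy)² = 128442 − 119025 = 9417
r = -2034 / √(576 × 9417) = -2034 / 2328.9895 ≈ -0.873

-0.873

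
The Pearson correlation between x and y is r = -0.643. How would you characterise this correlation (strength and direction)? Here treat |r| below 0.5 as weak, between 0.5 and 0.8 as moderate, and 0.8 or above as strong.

moderate negative

r = -0.643 < 0 so the relationship is negative.
|r| = 0.643, which falls in the moderate range.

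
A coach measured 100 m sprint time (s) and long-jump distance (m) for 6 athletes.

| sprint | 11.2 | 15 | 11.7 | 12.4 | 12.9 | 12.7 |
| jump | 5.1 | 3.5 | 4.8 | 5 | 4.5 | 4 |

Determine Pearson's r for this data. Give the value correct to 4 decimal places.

-0.8901

n = 6, Σx = 75.9, Σy = 26.9, Σx² = 968.79, Σy² = 122.55, Σxy = 336.63
nΣxy − ΣxΣy = 2019.78 − 2041.71 = -21.93
nΣx² − (Σx)² = 5812.74 − 5760.81 = 51.93; nΣy² − (Σy)² = 735.3 − 723.61 = 11.69
r = -21.93 / √(51.93 × 11.69) = -21.93 / 24.6386 ≈ -0.8901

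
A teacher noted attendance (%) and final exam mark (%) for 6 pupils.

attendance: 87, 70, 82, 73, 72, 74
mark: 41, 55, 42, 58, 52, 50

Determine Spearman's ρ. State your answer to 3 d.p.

Rank attendance: 6, 1, 5, 3, 2, 4
Rank mark: 1, 5, 2, 6, 4, 3
d = rank(attendance) − rank(mark): 5, -4, 3, -3, -2, 1; Σd² = 64
ρ = 1 − 6Σd² / [n(n²−1)] = 1 − 6×64 / (6×35) = 1 − 384/210 ≈ -0.829

-0.829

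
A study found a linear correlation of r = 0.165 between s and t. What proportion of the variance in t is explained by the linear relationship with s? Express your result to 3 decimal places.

0.027

r² = (0.165)² = 0.027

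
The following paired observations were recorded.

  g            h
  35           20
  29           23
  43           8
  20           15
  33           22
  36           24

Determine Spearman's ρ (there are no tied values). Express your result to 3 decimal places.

-0.086

Rank g: 4, 2, 6, 1, 3, 5
Rank h: 3, 5, 1, 2, 4, 6
d = rank(g) − rank(h): 1, -3, 5, -1, -1, -1; Σd² = 38
ρ = 1 − 6Σd² / [n(n²−1)] = 1 − 6×38 / (6×35) = 1 − 228/210 ≈ -0.086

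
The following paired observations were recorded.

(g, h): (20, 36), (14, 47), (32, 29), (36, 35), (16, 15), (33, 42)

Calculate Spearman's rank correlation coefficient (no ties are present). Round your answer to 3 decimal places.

Rank g: 3, 1, 4, 6, 2, 5
Rank h: 4, 6, 2, 3, 1, 5
d = rank(g) − rank(h): -1, -5, 2, 3, 1, 0; Σd² = 40
ρ = 1 − 6Σd² / [n(n²−1)] = 1 − 6×40 / (6×35) = 1 − 240/210 ≈ -0.143

-0.143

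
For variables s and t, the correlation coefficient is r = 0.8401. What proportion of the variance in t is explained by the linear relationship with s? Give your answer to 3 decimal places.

0.706

r² = (0.8401)² = 0.706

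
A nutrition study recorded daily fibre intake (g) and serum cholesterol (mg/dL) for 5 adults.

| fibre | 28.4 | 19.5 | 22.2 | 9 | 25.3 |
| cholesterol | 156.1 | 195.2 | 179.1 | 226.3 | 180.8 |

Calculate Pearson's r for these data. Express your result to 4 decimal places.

n = 5, Σx = 104.4, Σy = 937.5, Σx² = 2400.74, Σy² = 178447.39, Σxy = 18826.6
nΣxy − ΣxΣy = 94133 − 97875 = -3742
nΣx² − (Σx)² = 12003.7 − 10899.36 = 1104.34; nΣy² − (Σy)² = 892236.95 − 878906.25 = 13330.7
r = -3742 / √(1104.34 × 13330.7) = -3742 / 3836.8770 ≈ -0.9753

-0.9753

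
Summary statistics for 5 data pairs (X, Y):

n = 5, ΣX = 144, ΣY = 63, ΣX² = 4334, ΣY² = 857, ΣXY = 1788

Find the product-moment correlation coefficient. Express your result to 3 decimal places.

r = (nΣXY − ΣXΣY) / √[(nΣX² − (ΣX)²)(nΣY² − (ΣY)²)]
Numerator: 5×1788 − 144×63 = -132
Denominator: √[(21670 − 20736)(4285 − 3969)] = √[934 × 316] = 543.2716
r = -132 / 543.2716 ≈ -0.243

-0.243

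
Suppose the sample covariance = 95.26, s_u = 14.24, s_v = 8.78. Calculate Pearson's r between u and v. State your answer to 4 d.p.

r = Cov(u,v) / (s_u · s_v) = 95.26 / (14.24 × 8.78)
  = 95.26 / 125.0272 ≈ 0.7619

0.7619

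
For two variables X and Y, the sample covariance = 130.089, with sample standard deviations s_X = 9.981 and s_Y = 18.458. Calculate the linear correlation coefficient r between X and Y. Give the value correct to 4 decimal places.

r = Cov(X,Y) / (s_X · s_Y) = 130.089 / (9.981 × 18.458)
  = 130.089 / 184.2293 ≈ 0.7061

0.7061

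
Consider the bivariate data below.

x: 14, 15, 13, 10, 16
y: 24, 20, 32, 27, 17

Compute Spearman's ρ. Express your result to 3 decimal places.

-0.900

Rank x: 3, 4, 2, 1, 5
Rank y: 3, 2, 5, 4, 1
d = rank(x) − rank(y): 0, 2, -3, -3, 4; Σd² = 38
ρ = 1 − 6Σd² / [n(n²−1)] = 1 − 6×38 / (5×24) = 1 − 228/120 ≈ -0.900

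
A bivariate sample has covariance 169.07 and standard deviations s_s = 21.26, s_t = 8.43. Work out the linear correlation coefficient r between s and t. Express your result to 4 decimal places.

0.9434

r = Cov(s,t) / (s_s · s_t) = 169.07 / (21.26 × 8.43)
  = 169.07 / 179.2218 ≈ 0.9434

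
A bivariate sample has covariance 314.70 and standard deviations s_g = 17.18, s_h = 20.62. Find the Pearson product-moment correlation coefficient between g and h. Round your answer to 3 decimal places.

r = Cov(g,h) / (s_g · s_h) = 314.70 / (17.18 × 20.62)
  = 314.70 / 354.2516 ≈ 0.888

0.888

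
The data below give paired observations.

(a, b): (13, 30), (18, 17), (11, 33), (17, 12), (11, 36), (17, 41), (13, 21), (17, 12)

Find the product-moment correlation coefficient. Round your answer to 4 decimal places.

n = 8, Σa = 117, Σb = 202, Σa² = 1771, Σb² = 5984, Σab = 2833
nΣab − ΣaΣb = 22664 − 23634 = -970
nΣa² − (Σa)² = 14168 − 13689 = 479; nΣb² − (Σb)² = 47872 − 40804 = 7068
r = -970 / √(479 × 7068) = -970 / 1839.9924 ≈ -0.5272

-0.5272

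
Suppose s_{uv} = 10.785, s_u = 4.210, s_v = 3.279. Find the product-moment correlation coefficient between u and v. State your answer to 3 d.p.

r = Cov(u,v) / (s_u · s_v) = 10.785 / (4.210 × 3.279)
  = 10.785 / 13.8046 ≈ 0.781

0.781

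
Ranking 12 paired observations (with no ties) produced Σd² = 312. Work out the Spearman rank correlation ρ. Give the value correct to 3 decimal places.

ρ = 1 − 6Σd² / [n(n²−1)] = 1 − 6×312 / (12×143)
  = 1 − 1872/1716 = 1 − 1.0909 ≈ -0.091

-0.091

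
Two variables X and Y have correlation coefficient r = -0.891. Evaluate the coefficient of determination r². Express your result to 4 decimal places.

r² = (-0.891)² = 0.7939

0.7939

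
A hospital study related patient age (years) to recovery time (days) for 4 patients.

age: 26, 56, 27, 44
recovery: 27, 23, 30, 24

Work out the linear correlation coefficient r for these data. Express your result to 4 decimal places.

-0.8911

n = 4, Σx = 153, Σy = 104, Σx² = 6477, Σy² = 2734, Σxy = 3856
nΣxy − ΣxΣy = 15424 − 15912 = -488
nΣx² − (Σx)² = 25908 − 23409 = 2499; nΣy² − (Σy)² = 10936 − 10816 = 120
r = -488 / √(2499 × 120) = -488 / 547.6130 ≈ -0.8911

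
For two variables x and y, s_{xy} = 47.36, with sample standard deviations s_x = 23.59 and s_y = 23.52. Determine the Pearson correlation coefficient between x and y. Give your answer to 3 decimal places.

r = Cov(x,y) / (s_x · s_y) = 47.36 / (23.59 × 23.52)
  = 47.36 / 554.8368 ≈ 0.085

0.085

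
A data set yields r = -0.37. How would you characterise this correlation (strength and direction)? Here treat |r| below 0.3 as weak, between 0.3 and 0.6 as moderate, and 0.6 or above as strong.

r = -0.37 < 0 so the relationship is negative.
|r| = 0.37, which falls in the moderate range.

moderate negative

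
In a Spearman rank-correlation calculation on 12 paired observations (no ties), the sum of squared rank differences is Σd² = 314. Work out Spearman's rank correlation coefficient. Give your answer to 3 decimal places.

-0.098

ρ = 1 − 6Σd² / [n(n²−1)] = 1 − 6×314 / (12×143)
  = 1 − 1884/1716 = 1 − 1.0979 ≈ -0.098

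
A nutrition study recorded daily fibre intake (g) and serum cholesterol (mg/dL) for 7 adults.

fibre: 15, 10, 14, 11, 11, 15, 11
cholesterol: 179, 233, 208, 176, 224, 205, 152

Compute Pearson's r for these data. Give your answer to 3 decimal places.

n = 7, Σx = 87, Σy = 1377, Σx² = 1109, Σy² = 275875, Σxy = 17074
nΣxy − ΣxΣy = 119518 − 119799 = -281
nΣx² − (Σx)² = 7763 − 7569 = 194; nΣy² − (Σy)² = 1931125 − 1896129 = 34996
r = -281 / √(194 × 34996) = -281 / 2605.6139 ≈ -0.108

-0.108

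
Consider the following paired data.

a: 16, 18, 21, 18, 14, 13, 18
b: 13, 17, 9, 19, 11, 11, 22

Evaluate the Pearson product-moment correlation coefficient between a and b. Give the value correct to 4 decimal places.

0.2346

n = 7, Σa = 118, Σb = 102, Σa² = 2034, Σb² = 1626, Σab = 1738
nΣab − ΣaΣb = 12166 − 12036 = 130
nΣa² − (Σa)² = 14238 − 13924 = 314; nΣb² − (Σb)² = 11382 − 10404 = 978
r = 130 / √(314 × 978) = 130 / 554.1588 ≈ 0.2346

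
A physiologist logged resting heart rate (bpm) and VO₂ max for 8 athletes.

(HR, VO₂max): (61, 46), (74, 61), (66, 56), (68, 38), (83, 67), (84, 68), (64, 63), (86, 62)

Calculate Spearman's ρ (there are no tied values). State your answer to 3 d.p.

0.548

Rank HR: 1, 5, 3, 4, 6, 7, 2, 8
Rank VO₂max: 2, 4, 3, 1, 7, 8, 6, 5
d = rank(HR) − rank(VO₂max): -1, 1, 0, 3, -1, -1, -4, 3; Σd² = 38
ρ = 1 − 6Σd² / [n(n²−1)] = 1 − 6×38 / (8×63) = 1 − 228/504 ≈ 0.548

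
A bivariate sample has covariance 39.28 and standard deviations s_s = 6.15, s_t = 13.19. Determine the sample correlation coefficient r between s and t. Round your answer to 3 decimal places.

r = Cov(s,t) / (s_s · s_t) = 39.28 / (6.15 × 13.19)
  = 39.28 / 81.1185 ≈ 0.484

0.484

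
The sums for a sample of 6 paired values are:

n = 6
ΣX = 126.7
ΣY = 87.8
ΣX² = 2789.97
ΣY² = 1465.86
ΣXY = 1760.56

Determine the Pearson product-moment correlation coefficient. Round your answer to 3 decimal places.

r = (nΣXY − ΣXΣY) / √[(nΣX² − (ΣX)²)(nΣY² − (ΣY)²)]
Numerator: 6×1760.56 − 126.7×87.8 = -560.9
Denominator: √[(16739.82 − 16052.89)(8795.16 − 7708.84)] = √[686.93 × 1086.32] = 863.8436
r = -560.9 / 863.8436 ≈ -0.649

-0.649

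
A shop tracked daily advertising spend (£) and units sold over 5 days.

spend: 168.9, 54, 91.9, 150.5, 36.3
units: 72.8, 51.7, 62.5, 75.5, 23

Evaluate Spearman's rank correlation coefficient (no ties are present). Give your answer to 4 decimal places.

Rank spend: 5, 2, 3, 4, 1
Rank units: 4, 2, 3, 5, 1
d = rank(spend) − rank(units): 1, 0, 0, -1, 0; Σd² = 2
ρ = 1 − 6Σd² / [n(n²−1)] = 1 − 6×2 / (5×24) = 1 − 12/120 ≈ 0.9000

0.9000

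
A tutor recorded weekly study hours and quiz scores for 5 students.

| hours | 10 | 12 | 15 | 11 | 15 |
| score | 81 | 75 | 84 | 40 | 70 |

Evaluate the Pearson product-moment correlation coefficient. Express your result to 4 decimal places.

0.3081

n = 5, Σx = 63, Σy = 350, Σx² = 815, Σy² = 25742, Σxy = 4460
nΣxy − ΣxΣy = 22300 − 22050 = 250
nΣx² − (Σx)² = 4075 − 3969 = 106; nΣy² − (Σy)² = 128710 − 122500 = 6210
r = 250 / √(106 × 6210) = 250 / 811.3322 ≈ 0.3081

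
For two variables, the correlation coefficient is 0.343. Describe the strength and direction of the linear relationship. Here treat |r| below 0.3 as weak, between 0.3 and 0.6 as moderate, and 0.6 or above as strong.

moderate positive

r = 0.343 > 0 so the relationship is positive.
|r| = 0.343, which falls in the moderate range.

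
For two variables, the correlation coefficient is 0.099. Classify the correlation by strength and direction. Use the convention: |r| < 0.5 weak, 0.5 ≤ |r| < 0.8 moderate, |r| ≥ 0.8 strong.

r = 0.099 > 0 so the relationship is positive.
|r| = 0.099, which falls in the weak range.

weak positive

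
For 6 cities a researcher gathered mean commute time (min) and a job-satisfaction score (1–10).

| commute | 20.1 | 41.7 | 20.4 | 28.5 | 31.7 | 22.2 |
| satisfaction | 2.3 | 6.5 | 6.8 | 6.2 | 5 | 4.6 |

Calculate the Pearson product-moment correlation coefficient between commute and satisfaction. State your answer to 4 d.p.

n = 6, Σx = 164.6, Σy = 31.4, Σx² = 4869.04, Σy² = 178.38, Σxy = 893.32
nΣxy − ΣxΣy = 5359.92 − 5168.44 = 191.48
nΣx² − (Σx)² = 29214.24 − 27093.16 = 2121.08; nΣy² − (Σy)² = 1070.28 − 985.96 = 84.32
r = 191.48 / √(2121.08 × 84.32) = 191.48 / 422.9060 ≈ 0.4528

0.4528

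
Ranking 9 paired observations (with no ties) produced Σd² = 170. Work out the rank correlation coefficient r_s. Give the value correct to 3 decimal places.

-0.417

ρ = 1 − 6Σd² / [n(n²−1)] = 1 − 6×170 / (9×80)
  = 1 − 1020/720 = 1 − 1.4167 ≈ -0.417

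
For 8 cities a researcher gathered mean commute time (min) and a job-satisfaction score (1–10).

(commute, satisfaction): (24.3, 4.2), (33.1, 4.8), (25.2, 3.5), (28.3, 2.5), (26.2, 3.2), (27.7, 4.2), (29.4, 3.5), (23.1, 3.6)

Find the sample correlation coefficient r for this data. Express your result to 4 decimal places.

0.3066

n = 8, Σx = 217.3, Σy = 29.5, Σx² = 5973.73, Σy² = 112.27, Σxy = 806.13
nΣxy − ΣxΣy = 6449.04 − 6410.35 = 38.69
nΣx² − (Σx)² = 47789.84 − 47219.29 = 570.55; nΣy² − (Σy)² = 898.16 − 870.25 = 27.91
r = 38.69 / √(570.55 × 27.91) = 38.69 / 126.1905 ≈ 0.3066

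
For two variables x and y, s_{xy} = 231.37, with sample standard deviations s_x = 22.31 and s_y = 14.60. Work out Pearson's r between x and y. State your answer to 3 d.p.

r = Cov(x,y) / (s_x · s_y) = 231.37 / (22.31 × 14.60)
  = 231.37 / 325.7260 ≈ 0.710

0.710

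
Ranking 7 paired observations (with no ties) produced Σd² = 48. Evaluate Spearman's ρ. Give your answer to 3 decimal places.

0.143

ρ = 1 − 6Σd² / [n(n²−1)] = 1 − 6×48 / (7×48)
  = 1 − 288/336 = 1 − 0.8571 ≈ 0.143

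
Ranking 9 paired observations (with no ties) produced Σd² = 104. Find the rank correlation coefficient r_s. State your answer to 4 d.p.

0.1333

ρ = 1 − 6Σd² / [n(n²−1)] = 1 − 6×104 / (9×80)
  = 1 − 624/720 = 1 − 0.86667 ≈ 0.1333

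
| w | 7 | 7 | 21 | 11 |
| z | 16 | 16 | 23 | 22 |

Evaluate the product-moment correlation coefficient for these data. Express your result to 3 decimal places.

n = 4, Σw = 46, Σz = 77, Σw² = 660, Σz² = 1525, Σwz = 949
nΣwz − ΣwΣz = 3796 − 3542 = 254
nΣw² − (Σw)² = 2640 − 2116 = 524; nΣz² − (Σz)² = 6100 − 5929 = 171
r = 254 / √(524 × 171) = 254 / 299.3393 ≈ 0.849

0.849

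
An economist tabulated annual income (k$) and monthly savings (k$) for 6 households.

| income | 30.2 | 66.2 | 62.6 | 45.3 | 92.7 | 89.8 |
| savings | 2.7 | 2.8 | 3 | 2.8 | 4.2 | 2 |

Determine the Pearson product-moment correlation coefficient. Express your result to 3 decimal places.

n = 6, Σx = 386.8, Σy = 17.5, Σx² = 27922.66, Σy² = 53.61, Σxy = 1150.48
nΣxy − ΣxΣy = 6902.88 − 6769 = 133.88
nΣx² − (Σx)² = 167535.96 − 149614.24 = 17921.72; nΣy² − (Σy)² = 321.66 − 306.25 = 15.41
r = 133.88 / √(17921.72 × 15.41) = 133.88 / 525.5223 ≈ 0.255

0.255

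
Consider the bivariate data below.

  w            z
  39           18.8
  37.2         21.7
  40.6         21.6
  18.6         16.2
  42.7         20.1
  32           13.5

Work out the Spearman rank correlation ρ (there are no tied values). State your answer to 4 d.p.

0.5429

Rank w: 4, 3, 5, 1, 6, 2
Rank z: 3, 6, 5, 2, 4, 1
d = rank(w) − rank(z): 1, -3, 0, -1, 2, 1; Σd² = 16
ρ = 1 − 6Σd² / [n(n²−1)] = 1 − 6×16 / (6×35) = 1 − 96/210 ≈ 0.5429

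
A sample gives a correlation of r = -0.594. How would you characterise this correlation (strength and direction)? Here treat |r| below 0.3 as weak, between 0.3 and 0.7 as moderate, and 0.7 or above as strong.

moderate negative

r = -0.594 < 0 so the relationship is negative.
|r| = 0.594, which falls in the moderate range.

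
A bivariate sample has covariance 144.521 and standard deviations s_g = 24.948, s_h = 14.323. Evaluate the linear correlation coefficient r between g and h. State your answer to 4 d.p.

r = Cov(g,h) / (s_g · s_h) = 144.521 / (24.948 × 14.323)
  = 144.521 / 357.3302 ≈ 0.4044

0.4044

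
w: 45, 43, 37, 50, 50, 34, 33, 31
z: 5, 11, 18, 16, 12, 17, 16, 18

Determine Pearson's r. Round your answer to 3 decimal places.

n = 8, Σw = 323, Σz = 113, Σw² = 13449, Σz² = 1739, Σwz = 4428
nΣwz − ΣwΣz = 35424 − 36499 = -1075
nΣw² − (Σw)² = 107592 − 104329 = 3263; nΣz² − (Σz)² = 13912 − 12769 = 1143
r = -1075 / √(3263 × 1143) = -1075 / 1931.2196 ≈ -0.557

-0.557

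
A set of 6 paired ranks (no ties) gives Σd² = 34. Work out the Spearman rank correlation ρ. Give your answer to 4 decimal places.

ρ = 1 − 6Σd² / [n(n²−1)] = 1 − 6×34 / (6×35)
  = 1 − 204/210 = 1 − 0.97143 ≈ 0.0286

0.0286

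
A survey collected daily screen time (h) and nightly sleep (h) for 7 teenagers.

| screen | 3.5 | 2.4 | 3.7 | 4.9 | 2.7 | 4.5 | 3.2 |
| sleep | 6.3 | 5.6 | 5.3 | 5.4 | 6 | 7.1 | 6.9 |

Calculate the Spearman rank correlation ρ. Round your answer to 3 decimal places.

Rank screen: 4, 1, 5, 7, 2, 6, 3
Rank sleep: 5, 3, 1, 2, 4, 7, 6
d = rank(screen) − rank(sleep): -1, -2, 4, 5, -2, -1, -3; Σd² = 60
ρ = 1 − 6Σd² / [n(n²−1)] = 1 − 6×60 / (7×48) = 1 − 360/336 ≈ -0.071

-0.071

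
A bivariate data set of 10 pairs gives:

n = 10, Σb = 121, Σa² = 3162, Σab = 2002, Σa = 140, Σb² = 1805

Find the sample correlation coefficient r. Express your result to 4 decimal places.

r = (nΣab − ΣaΣb) / √[(nΣa² − (Σa)²)(nΣb² − (Σb)²)]
Numerator: 10×2002 − 140×121 = 3080
Denominator: √[(31620 − 19600)(18050 − 14641)] = √[12020 × 3409] = 6401.2639
r = 3080 / 6401.2639 ≈ 0.4812

0.4812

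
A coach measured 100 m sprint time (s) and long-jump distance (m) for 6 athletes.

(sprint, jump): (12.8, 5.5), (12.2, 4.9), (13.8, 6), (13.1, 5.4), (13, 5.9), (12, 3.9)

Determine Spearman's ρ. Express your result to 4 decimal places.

Rank sprint: 3, 2, 6, 5, 4, 1
Rank jump: 4, 2, 6, 3, 5, 1
d = rank(sprint) − rank(jump): -1, 0, 0, 2, -1, 0; Σd² = 6
ρ = 1 − 6Σd² / [n(n²−1)] = 1 − 6×6 / (6×35) = 1 − 36/210 ≈ 0.8286

0.8286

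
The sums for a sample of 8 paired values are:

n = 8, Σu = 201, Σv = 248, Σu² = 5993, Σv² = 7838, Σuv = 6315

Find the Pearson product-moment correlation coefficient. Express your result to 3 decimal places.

0.223

r = (nΣuv − ΣuΣv) / √[(nΣu² − (Σu)²)(nΣv² − (Σv)²)]
Numerator: 8×6315 − 201×248 = 672
Denominator: √[(47944 − 40401)(62704 − 61504)] = √[7543 × 1200] = 3008.5877
r = 672 / 3008.5877 ≈ 0.223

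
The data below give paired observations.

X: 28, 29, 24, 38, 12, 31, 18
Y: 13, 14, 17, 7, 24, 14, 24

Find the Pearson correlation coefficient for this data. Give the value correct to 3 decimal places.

-0.968

n = 7, ΣX = 180, ΣY = 113, ΣX² = 5074, ΣY² = 2051, ΣXY = 2598
nΣXY − ΣXΣY = 18186 − 20340 = -2154
nΣX² − (ΣX)² = 35518 − 32400 = 3118; nΣY² − (ΣY)² = 14357 − 12769 = 1588
r = -2154 / √(3118 × 1588) = -2154 / 2225.1706 ≈ -0.968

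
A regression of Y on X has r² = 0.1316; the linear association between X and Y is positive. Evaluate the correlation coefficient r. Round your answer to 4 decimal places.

|r| = √0.1316 = 0.3628
The association is positive, so r = 0.3628.

0.3628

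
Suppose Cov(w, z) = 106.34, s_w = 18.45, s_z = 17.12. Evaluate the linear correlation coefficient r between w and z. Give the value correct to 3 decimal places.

0.337

r = Cov(w,z) / (s_w · s_z) = 106.34 / (18.45 × 17.12)
  = 106.34 / 315.8640 ≈ 0.337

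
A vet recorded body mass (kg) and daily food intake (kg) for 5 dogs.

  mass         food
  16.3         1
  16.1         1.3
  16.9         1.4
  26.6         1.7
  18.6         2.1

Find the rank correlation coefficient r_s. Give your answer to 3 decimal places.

0.800

Rank mass: 2, 1, 3, 5, 4
Rank food: 1, 2, 3, 4, 5
d = rank(mass) − rank(food): 1, -1, 0, 1, -1; Σd² = 4
ρ = 1 − 6Σd² / [n(n²−1)] = 1 − 6×4 / (5×24) = 1 − 24/120 ≈ 0.800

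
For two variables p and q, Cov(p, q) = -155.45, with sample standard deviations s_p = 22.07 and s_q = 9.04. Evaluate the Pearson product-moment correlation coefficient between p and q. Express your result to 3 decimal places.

r = Cov(p,q) / (s_p · s_q) = -155.45 / (22.07 × 9.04)
  = -155.45 / 199.5128 ≈ -0.779

-0.779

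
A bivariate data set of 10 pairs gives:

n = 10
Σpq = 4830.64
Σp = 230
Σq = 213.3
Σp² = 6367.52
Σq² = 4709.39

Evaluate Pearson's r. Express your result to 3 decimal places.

-0.181

r = (nΣpq − ΣpΣq) / √[(nΣp² − (Σp)²)(nΣq² − (Σq)²)]
Numerator: 10×4830.64 − 230×213.3 = -752.6
Denominator: √[(63675.2 − 52900)(47093.9 − 45496.89)] = √[10775.2 × 1597.01] = 4148.2650
r = -752.6 / 4148.2650 ≈ -0.181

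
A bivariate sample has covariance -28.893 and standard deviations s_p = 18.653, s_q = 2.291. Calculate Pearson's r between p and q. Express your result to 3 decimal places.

r = Cov(p,q) / (s_p · s_q) = -28.893 / (18.653 × 2.291)
  = -28.893 / 42.7340 ≈ -0.676

-0.676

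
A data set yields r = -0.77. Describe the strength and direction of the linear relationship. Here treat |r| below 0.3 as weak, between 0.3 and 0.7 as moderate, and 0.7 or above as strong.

strong negative

r = -0.77 < 0 so the relationship is negative.
|r| = 0.77, which falls in the strong range.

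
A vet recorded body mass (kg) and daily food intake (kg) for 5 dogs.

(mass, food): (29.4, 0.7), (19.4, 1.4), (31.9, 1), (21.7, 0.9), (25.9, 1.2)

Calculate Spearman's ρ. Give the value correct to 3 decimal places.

Rank mass: 4, 1, 5, 2, 3
Rank food: 1, 5, 3, 2, 4
d = rank(mass) − rank(food): 3, -4, 2, 0, -1; Σd² = 30
ρ = 1 − 6Σd² / [n(n²−1)] = 1 − 6×30 / (5×24) = 1 − 180/120 ≈ -0.500

-0.500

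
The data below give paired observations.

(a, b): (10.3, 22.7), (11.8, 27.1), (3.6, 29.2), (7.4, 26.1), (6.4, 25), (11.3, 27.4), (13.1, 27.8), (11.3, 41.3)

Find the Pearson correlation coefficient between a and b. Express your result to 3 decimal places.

0.175

n = 8, Σa = 75.2, Σb = 226.6, Σa² = 781, Σb² = 6637.84, Σab = 2152.34
nΣab − ΣaΣb = 17218.72 − 17040.32 = 178.4
nΣa² − (Σa)² = 6248 − 5655.04 = 592.96; nΣb² − (Σb)² = 53102.72 − 51347.56 = 1755.16
r = 178.4 / √(592.96 × 1755.16) = 178.4 / 1020.1665 ≈ 0.175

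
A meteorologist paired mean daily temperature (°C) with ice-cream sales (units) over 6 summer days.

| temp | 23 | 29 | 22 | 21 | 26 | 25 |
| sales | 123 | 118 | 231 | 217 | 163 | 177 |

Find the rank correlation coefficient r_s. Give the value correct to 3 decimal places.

-0.771

Rank temp: 3, 6, 2, 1, 5, 4
Rank sales: 2, 1, 6, 5, 3, 4
d = rank(temp) − rank(sales): 1, 5, -4, -4, 2, 0; Σd² = 62
ρ = 1 − 6Σd² / [n(n²−1)] = 1 − 6×62 / (6×35) = 1 − 372/210 ≈ -0.771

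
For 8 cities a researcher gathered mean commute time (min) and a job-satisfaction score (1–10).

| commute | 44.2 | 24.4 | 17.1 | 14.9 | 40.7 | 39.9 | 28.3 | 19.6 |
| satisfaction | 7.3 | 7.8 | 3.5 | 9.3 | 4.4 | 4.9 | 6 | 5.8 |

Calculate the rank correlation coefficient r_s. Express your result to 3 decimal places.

Rank commute: 8, 4, 2, 1, 7, 6, 5, 3
Rank satisfaction: 6, 7, 1, 8, 2, 3, 5, 4
d = rank(commute) − rank(satisfaction): 2, -3, 1, -7, 5, 3, 0, -1; Σd² = 98
ρ = 1 − 6Σd² / [n(n²−1)] = 1 − 6×98 / (8×63) = 1 − 588/504 ≈ -0.167

-0.167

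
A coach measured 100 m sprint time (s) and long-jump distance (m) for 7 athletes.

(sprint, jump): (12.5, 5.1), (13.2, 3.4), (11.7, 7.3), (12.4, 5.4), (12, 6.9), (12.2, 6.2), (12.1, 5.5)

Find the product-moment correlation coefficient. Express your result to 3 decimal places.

-0.961

n = 7, Σx = 86.1, Σy = 39.8, Σx² = 1060.39, Σy² = 236.32, Σxy = 485.99
nΣxy − ΣxΣy = 3401.93 − 3426.78 = -24.85
nΣx² − (Σx)² = 7422.73 − 7413.21 = 9.52; nΣy² − (Σy)² = 1654.24 − 1584.04 = 70.2
r = -24.85 / √(9.52 × 70.2) = -24.85 / 25.8516 ≈ -0.961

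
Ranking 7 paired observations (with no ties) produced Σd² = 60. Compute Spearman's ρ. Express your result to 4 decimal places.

-0.0714

ρ = 1 − 6Σd² / [n(n²−1)] = 1 − 6×60 / (7×48)
  = 1 − 360/336 = 1 − 1.07143 ≈ -0.0714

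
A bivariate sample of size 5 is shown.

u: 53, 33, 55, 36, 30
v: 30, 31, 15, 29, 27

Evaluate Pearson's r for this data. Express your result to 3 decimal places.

n = 5, Σu = 207, Σv = 132, Σu² = 9119, Σv² = 3656, Σuv = 5292
nΣuv − ΣuΣv = 26460 − 27324 = -864
nΣu² − (Σu)² = 45595 − 42849 = 2746; nΣv² − (Σv)² = 18280 − 17424 = 856
r = -864 / √(2746 × 856) = -864 / 1533.1588 ≈ -0.564

-0.564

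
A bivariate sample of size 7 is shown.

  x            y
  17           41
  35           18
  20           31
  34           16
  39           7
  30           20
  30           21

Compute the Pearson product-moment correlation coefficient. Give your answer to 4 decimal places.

-0.9743

n = 7, Σx = 205, Σy = 154, Σx² = 6391, Σy² = 4112, Σxy = 3994
nΣxy − ΣxΣy = 27958 − 31570 = -3612
nΣx² − (Σx)² = 44737 − 42025 = 2712; nΣy² − (Σy)² = 28784 − 23716 = 5068
r = -3612 / √(2712 × 5068) = -3612 / 3707.3462 ≈ -0.9743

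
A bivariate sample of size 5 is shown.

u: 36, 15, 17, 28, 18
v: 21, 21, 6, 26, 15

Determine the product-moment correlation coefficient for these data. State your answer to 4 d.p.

0.5183

n = 5, Σu = 114, Σv = 89, Σu² = 2918, Σv² = 1819, Σuv = 2171
nΣuv − ΣuΣv = 10855 − 10146 = 709
nΣu² − (Σu)² = 14590 − 12996 = 1594; nΣv² − (Σv)² = 9095 − 7921 = 1174
r = 709 / √(1594 × 1174) = 709 / 1367.9751 ≈ 0.5183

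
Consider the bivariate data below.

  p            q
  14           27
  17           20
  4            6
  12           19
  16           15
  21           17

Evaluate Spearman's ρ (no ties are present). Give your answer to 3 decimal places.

0.257

Rank p: 3, 5, 1, 2, 4, 6
Rank q: 6, 5, 1, 4, 2, 3
d = rank(p) − rank(q): -3, 0, 0, -2, 2, 3; Σd² = 26
ρ = 1 − 6Σd² / [n(n²−1)] = 1 − 6×26 / (6×35) = 1 − 156/210 ≈ 0.257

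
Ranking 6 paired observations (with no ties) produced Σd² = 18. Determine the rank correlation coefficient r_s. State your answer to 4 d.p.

0.4857

ρ = 1 − 6Σd² / [n(n²−1)] = 1 − 6×18 / (6×35)
  = 1 − 108/210 = 1 − 0.51429 ≈ 0.4857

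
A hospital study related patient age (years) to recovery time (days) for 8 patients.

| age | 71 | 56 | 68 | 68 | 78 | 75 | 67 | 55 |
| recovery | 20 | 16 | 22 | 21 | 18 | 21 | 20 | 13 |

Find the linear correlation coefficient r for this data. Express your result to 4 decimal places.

0.6847

n = 8, Σx = 538, Σy = 151, Σx² = 36648, Σy² = 2915, Σxy = 10274
nΣxy − ΣxΣy = 82192 − 81238 = 954
nΣx² − (Σx)² = 293184 − 289444 = 3740; nΣy² − (Σy)² = 23320 − 22801 = 519
r = 954 / √(3740 × 519) = 954 / 1393.2193 ≈ 0.6847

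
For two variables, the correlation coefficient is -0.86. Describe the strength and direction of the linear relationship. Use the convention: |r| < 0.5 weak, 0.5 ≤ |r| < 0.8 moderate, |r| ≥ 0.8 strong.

strong negative

r = -0.86 < 0 so the relationship is negative.
|r| = 0.86, which falls in the strong range.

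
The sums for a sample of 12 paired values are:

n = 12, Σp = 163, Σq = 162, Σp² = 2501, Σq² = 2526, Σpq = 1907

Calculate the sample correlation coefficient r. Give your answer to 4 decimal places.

-0.9411

r = (nΣpq − ΣpΣq) / √[(nΣp² − (Σp)²)(nΣq² − (Σq)²)]
Numerator: 12×1907 − 163×162 = -3522
Denominator: √[(30012 − 26569)(30312 − 26244)] = √[3443 × 4068] = 3742.4757
r = -3522 / 3742.4757 ≈ -0.9411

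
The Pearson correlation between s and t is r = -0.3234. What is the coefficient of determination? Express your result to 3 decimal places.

r² = (-0.3234)² = 0.105

0.105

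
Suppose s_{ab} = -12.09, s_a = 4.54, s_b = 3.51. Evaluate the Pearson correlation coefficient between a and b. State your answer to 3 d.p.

-0.759

r = Cov(a,b) / (s_a · s_b) = -12.09 / (4.54 × 3.51)
  = -12.09 / 15.9354 ≈ -0.759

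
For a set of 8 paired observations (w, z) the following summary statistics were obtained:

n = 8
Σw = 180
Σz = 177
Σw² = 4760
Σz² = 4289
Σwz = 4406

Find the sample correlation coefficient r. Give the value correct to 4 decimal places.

r = (nΣwz − ΣwΣz) / √[(nΣw² − (Σw)²)(nΣz² − (Σz)²)]
Numerator: 8×4406 − 180×177 = 3388
Denominator: √[(38080 − 32400)(34312 − 31329)] = √[5680 × 2983] = 4116.2410
r = 3388 / 4116.2410 ≈ 0.8231

0.8231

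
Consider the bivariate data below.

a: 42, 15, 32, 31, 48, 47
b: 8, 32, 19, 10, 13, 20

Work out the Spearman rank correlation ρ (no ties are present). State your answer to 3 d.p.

Rank a: 4, 1, 3, 2, 6, 5
Rank b: 1, 6, 4, 2, 3, 5
d = rank(a) − rank(b): 3, -5, -1, 0, 3, 0; Σd² = 44
ρ = 1 − 6Σd² / [n(n²−1)] = 1 − 6×44 / (6×35) = 1 − 264/210 ≈ -0.257

-0.257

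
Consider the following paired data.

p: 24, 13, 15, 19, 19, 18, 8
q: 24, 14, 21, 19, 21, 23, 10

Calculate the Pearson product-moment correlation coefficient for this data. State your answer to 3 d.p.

n = 7, Σp = 116, Σq = 132, Σp² = 2080, Σq² = 2644, Σpq = 2327
nΣpq − ΣpΣq = 16289 − 15312 = 977
nΣp² − (Σp)² = 14560 − 13456 = 1104; nΣq² − (Σq)² = 18508 − 17424 = 1084
r = 977 / √(1104 × 1084) = 977 / 1093.9543 ≈ 0.893

0.893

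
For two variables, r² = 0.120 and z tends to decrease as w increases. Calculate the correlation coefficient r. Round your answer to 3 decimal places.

-0.346

|r| = √0.120 = 0.346
The association is negative, so r = −0.346.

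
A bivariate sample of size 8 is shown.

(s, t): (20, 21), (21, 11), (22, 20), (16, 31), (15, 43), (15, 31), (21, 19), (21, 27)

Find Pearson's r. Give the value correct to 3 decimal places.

n = 8, Σs = 151, Σt = 203, Σs² = 2913, Σt² = 5823, Σst = 3663
nΣst − ΣsΣt = 29304 − 30653 = -1349
nΣs² − (Σs)² = 23304 − 22801 = 503; nΣt² − (Σt)² = 46584 − 41209 = 5375
r = -1349 / √(503 × 5375) = -1349 / 1644.2704 ≈ -0.820

-0.820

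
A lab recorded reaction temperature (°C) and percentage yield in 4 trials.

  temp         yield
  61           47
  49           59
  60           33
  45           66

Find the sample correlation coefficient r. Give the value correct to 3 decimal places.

-0.897

n = 4, Σx = 215, Σy = 205, Σx² = 11747, Σy² = 11135, Σxy = 10708
nΣxy − ΣxΣy = 42832 − 44075 = -1243
nΣx² − (Σx)² = 46988 − 46225 = 763; nΣy² − (Σy)² = 44540 − 42025 = 2515
r = -1243 / √(763 × 2515) = -1243 / 1385.2599 ≈ -0.897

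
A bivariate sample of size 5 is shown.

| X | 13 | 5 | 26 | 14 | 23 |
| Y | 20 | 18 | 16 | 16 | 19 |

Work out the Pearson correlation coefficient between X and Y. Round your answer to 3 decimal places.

-0.246

n = 5, ΣX = 81, ΣY = 89, ΣX² = 1595, ΣY² = 1597, ΣXY = 1427
nΣXY − ΣXΣY = 7135 − 7209 = -74
nΣX² − (ΣX)² = 7975 − 6561 = 1414; nΣY² − (ΣY)² = 7985 − 7921 = 64
r = -74 / √(1414 × 64) = -74 / 300.8255 ≈ -0.246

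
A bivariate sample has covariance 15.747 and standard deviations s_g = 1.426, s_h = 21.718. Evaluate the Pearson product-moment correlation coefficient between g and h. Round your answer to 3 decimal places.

0.508

r = Cov(g,h) / (s_g · s_h) = 15.747 / (1.426 × 21.718)
  = 15.747 / 30.9699 ≈ 0.508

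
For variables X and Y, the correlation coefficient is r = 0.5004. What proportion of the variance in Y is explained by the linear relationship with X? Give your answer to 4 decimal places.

0.2504

r² = (0.5004)² = 0.2504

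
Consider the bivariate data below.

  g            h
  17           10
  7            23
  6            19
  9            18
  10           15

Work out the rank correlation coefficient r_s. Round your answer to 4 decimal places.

-0.9000

Rank g: 5, 2, 1, 3, 4
Rank h: 1, 5, 4, 3, 2
d = rank(g) − rank(h): 4, -3, -3, 0, 2; Σd² = 38
ρ = 1 − 6Σd² / [n(n²−1)] = 1 − 6×38 / (5×24) = 1 − 228/120 ≈ -0.9000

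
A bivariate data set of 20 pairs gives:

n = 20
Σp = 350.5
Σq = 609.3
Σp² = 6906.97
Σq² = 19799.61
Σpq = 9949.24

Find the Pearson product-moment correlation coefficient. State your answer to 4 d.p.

r = (nΣpq − ΣpΣq) / √[(nΣp² − (Σp)²)(nΣq² − (Σq)²)]
Numerator: 20×9949.24 − 350.5×609.3 = -14574.85
Denominator: √[(138139.4 − 122850.25)(395992.2 − 371246.49)] = √[15289.15 × 24745.71] = 19450.9864
r = -14574.85 / 19450.9864 ≈ -0.7493

-0.7493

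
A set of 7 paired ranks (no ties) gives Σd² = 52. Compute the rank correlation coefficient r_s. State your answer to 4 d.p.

ρ = 1 − 6Σd² / [n(n²−1)] = 1 − 6×52 / (7×48)
  = 1 − 312/336 = 1 − 0.92857 ≈ 0.0714

0.0714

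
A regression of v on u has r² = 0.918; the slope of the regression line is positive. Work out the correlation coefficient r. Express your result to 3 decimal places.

0.958

|r| = √0.918 = 0.958
The association is positive, so r = 0.958.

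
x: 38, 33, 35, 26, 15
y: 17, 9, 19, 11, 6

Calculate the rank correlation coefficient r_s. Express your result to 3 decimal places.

Rank x: 5, 3, 4, 2, 1
Rank y: 4, 2, 5, 3, 1
d = rank(x) − rank(y): 1, 1, -1, -1, 0; Σd² = 4
ρ = 1 − 6Σd² / [n(n²−1)] = 1 − 6×4 / (5×24) = 1 − 24/120 ≈ 0.800

0.800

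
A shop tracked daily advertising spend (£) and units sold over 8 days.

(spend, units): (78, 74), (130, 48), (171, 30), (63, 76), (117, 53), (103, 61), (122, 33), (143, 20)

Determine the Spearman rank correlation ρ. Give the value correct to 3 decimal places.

Rank spend: 2, 6, 8, 1, 4, 3, 5, 7
Rank units: 7, 4, 2, 8, 5, 6, 3, 1
d = rank(spend) − rank(units): -5, 2, 6, -7, -1, -3, 2, 6; Σd² = 164
ρ = 1 − 6Σd² / [n(n²−1)] = 1 − 6×164 / (8×63) = 1 − 984/504 ≈ -0.952

-0.952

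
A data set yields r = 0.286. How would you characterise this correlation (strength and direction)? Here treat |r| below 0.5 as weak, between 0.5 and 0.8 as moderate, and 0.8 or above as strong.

weak positive

r = 0.286 > 0 so the relationship is positive.
|r| = 0.286, which falls in the weak range.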